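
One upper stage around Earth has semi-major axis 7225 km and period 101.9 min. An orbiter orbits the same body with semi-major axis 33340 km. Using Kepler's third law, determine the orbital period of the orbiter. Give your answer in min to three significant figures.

T₂ ≈ 1010 min

Kepler's third law: T² ∝ a³, so T₂ = T₁ (a₂/a₁)^(3/2).
a₂/a₁ = 4.615, (a₂/a₁)^(3/2) = 9.913.
T₂ = 101.9 × 9.913 = 1010 min.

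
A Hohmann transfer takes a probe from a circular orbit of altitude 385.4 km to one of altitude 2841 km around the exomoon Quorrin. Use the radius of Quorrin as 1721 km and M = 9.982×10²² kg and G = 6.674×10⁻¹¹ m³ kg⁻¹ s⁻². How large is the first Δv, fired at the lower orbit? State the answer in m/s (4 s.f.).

μ = GM = 6.674×10⁻¹¹ × 9.982×10²² = 6.662×10¹² m³/s².
r₁ = 1721 + 385.4 = 2106.4 km = 2.1064×10⁶ m.
r₂ = 1721 + 2841 = 4562.0 km = 4.5620×10⁶ m.
Transfer ellipse a_t = (r₁ + r₂)/2 = 3.334×10⁶ m.
At r₁: circular v_c1 = √(μ/r₁) = 1778 m/s; transfer-periapsis v_p = √[μ(2/r₁ − 1/a_t)] = 2080 m/s.
Δv₁ = v_p − v_c1 = 301.8 m/s.

Δv ≈ 301.8 m/s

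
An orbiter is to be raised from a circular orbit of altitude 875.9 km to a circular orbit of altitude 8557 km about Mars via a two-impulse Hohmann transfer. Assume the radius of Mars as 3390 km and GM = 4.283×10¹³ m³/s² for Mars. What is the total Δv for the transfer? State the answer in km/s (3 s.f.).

r₁ = 3390 + 875.9 = 4265.9 km = 4.2659×10⁶ m.
r₂ = 3390 + 8557 = 11947 km = 1.1947×10⁷ m.
Transfer ellipse a_t = (r₁ + r₂)/2 = 8.106×10⁶ m.
At r₁: circular v_c1 = √(μ/r₁) = 3169 m/s; transfer-periapsis v_p = √[μ(2/r₁ − 1/a_t)] = 3847 m/s.
Δv₁ = v_p − v_c1 = 678.0 m/s.
At r₂: circular v_c2 = √(μ/r₂) = 1893 m/s; transfer-apoapsis v_a = √[μ(2/r₂ − 1/a_t)] = 1374 m/s.
Δv₂ = v_c2 − v_a = 519.9 m/s.
Total Δv = Δv₁ + Δv₂ = 1198 m/s = 1.198 km/s.

Δv_total ≈ 1.20 km/s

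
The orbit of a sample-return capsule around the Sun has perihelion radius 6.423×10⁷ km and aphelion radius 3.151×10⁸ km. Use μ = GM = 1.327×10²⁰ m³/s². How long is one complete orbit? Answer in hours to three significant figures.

T ≈ 12500 hours

Semi-major axis a = (r_p + r_a)/2 = (6.4230×10⁷ + 3.1510×10⁸)/2 = 1.8966×10⁸ km = 1.897×10¹¹ m.
By Kepler's third law T = 2π√(a³/μ) = 2π × 7.170×10⁶ = 4.505×10⁷ s.
= 12510 hours.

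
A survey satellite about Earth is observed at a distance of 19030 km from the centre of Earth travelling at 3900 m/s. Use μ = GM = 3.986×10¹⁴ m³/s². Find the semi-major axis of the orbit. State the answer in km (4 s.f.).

a ≈ 14940 km

r = 1.903×10⁷ m.
Vis-viva rearranged: 1/a = 2/r − v²/μ = 1.051×10⁻⁷ − 3.816×10⁻⁸ = 6.694×10⁻⁸ m⁻¹.
a = 1.494×10⁷ m = 14939 km.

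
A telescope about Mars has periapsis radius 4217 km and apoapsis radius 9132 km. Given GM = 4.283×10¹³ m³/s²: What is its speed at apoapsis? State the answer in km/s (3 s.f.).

Semi-major axis a = (r_p + r_a)/2 = 6674.5 km = 6.674×10⁶ m.
Vis-viva: v² = μ(2/r − 1/a) = 4.283×10¹³ × (2.190×10⁻⁷ − 1.498×10⁻⁷) = 2.963×10⁶ m²/s².
v = 1721 m/s = 1.721 km/s.

v ≈ 1.72 km/s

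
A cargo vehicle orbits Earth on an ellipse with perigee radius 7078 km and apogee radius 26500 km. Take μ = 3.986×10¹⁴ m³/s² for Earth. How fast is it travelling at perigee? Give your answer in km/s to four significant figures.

v ≈ 9.428 km/s

Semi-major axis a = (r_p + r_a)/2 = 16789 km = 1.679×10⁷ m.
Vis-viva: v² = μ(2/r − 1/a) = 3.986×10¹⁴ × (2.826×10⁻⁷ − 5.956×10⁻⁸) = 8.889×10⁷ m²/s².
v = 9428 m/s = 9.428 km/s.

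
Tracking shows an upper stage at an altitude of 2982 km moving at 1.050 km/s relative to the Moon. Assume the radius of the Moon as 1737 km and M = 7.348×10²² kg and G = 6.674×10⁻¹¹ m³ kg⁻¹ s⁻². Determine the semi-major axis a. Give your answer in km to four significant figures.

μ = GM = 6.674×10⁻¹¹ × 7.348×10²² = 4.904×10¹² m³/s².
r = 1737 + 2982 = 4719.0 km = 4.719×10⁶ m.
Specific orbital energy ε = v²/2 − μ/r = (1050)²/2 − 4.904×10¹²/4.719×10⁶ = -4.880×10⁵ J/kg.
Since ε = −μ/(2a), a = −μ/(2ε) = 5.025×10⁶ m = 5025.0 km.

a ≈ 5025 km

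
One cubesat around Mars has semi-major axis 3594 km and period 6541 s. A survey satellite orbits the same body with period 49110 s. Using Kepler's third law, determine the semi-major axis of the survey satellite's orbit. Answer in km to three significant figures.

a₂ ≈ 13800 km

Kepler's third law: a³ ∝ T², so a₂ = a₁ (T₂/T₁)^(2/3).
T₂/T₁ = 7.508, (T₂/T₁)^(2/3) = 3.834.
a₂ = 3594 × 3.834 = 13780 km.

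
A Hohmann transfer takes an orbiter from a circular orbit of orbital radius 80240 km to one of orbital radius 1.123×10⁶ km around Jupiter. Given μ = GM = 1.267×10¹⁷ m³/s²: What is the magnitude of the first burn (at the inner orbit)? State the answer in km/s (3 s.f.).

Δv ≈ 14.6 km/s

r₁ = 80240 km = 8.024×10⁷ m.
r₂ = 1.123×10⁶ km = 1.123×10⁹ m.
Transfer ellipse a_t = (r₁ + r₂)/2 = 6.016×10⁸ m.
At r₁: circular v_c1 = √(μ/r₁) = 39740 m/s; transfer-perijove v_p = √[μ(2/r₁ − 1/a_t)] = 54290 m/s.
Δv₁ = v_p − v_c1 = 14550 m/s.
= 14.55 km/s.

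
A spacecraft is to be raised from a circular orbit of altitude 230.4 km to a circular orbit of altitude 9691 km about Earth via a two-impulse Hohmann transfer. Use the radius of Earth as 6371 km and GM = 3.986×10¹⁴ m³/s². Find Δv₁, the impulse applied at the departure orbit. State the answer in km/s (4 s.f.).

r₁ = 6371 + 230.4 = 6601.4 km = 6.6014×10⁶ m.
r₂ = 6371 + 9691 = 16062 km = 1.6062×10⁷ m.
Transfer ellipse a_t = (r₁ + r₂)/2 = 1.133×10⁷ m.
At r₁: circular v_c1 = √(μ/r₁) = 7771 m/s; transfer-perigee v_p = √[μ(2/r₁ − 1/a_t)] = 9251 m/s.
Δv₁ = v_p − v_c1 = 1481 m/s.
= 1.481 km/s.

Δv ≈ 1.481 km/s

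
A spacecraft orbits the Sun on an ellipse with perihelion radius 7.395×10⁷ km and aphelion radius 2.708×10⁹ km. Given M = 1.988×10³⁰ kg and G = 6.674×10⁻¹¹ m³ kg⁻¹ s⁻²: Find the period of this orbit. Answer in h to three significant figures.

μ = GM = 6.674×10⁻¹¹ × 1.988×10³⁰ = 1.327×10²⁰ m³/s².
Semi-major axis a = (r_p + r_a)/2 = (7.3950×10⁷ + 2.7080×10⁹)/2 = 1.3910×10⁹ km = 1.391×10¹² m.
By Kepler's third law T = 2π√(a³/μ) = 2π × 1.424×10⁸ = 8.949×10⁸ s.
= 2.486×10⁵ h.

T ≈ 249000 h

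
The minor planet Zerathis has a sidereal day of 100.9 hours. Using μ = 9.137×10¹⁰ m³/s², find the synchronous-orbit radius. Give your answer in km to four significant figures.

r_sync ≈ 6734 km

T = 100.9 hours = 3.632×10⁵ s.
A synchronous orbit has period T, so by Kepler's third law a = (μT²/4π²)^(1/3).
μT²/4π² = 9.137×10¹⁰ × (3.632×10⁵)² / 39.48 = 3.054×10²⁰ m³.
a = 6.734×10⁶ m = 6734.1 km.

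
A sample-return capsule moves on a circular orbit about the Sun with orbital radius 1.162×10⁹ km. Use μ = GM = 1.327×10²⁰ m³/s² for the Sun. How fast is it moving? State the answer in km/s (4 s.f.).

r = 1.162×10⁹ km = 1.162×10¹² m.
For a circular orbit v = √(μ/r) = √(1.327×10²⁰ / 1.162×10¹²) = √(1.142×10⁸) = 10690 m/s.
That is 10.69 km/s.

v ≈ 10.69 km/s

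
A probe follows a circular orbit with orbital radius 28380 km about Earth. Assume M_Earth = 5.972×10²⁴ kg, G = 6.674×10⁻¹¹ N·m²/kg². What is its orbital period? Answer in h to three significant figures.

μ = GM = 6.674×10⁻¹¹ × 5.972×10²⁴ = 3.986×10¹⁴ m³/s².
r = 28380 km = 2.838×10⁷ m.
Kepler's third law: T = 2π√(r³/μ) = 2π√((2.838×10⁷)³ / 3.986×10¹⁴).
r³/μ = 5.735×10⁷ s², so T = 2π × 7.573×10³ = 4.758×10⁴ s.
Converting: 4.758×10⁴ s ÷ 3600 = 13.22 h.

T ≈ 13.2 h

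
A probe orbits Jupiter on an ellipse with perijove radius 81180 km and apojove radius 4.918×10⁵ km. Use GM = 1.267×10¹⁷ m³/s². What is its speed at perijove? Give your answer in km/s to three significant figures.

Semi-major axis a = (r_p + r_a)/2 = 2.8649×10⁵ km = 2.865×10⁸ m.
Vis-viva: v² = μ(2/r − 1/a) = 1.267×10¹⁷ × (2.464×10⁻⁸ − 3.491×10⁻⁹) = 2.679×10⁹ m²/s².
v = 51760 m/s = 51.76 km/s.

v ≈ 51.8 km/s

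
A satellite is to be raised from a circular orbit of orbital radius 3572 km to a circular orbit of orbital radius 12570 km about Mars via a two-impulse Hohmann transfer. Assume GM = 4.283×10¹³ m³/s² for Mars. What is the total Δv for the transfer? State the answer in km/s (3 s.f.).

Δv_total ≈ 1.48 km/s

r₁ = 3572 km = 3.572×10⁶ m.
r₂ = 12570 km = 1.257×10⁷ m.
Transfer ellipse a_t = (r₁ + r₂)/2 = 8.071×10⁶ m.
At r₁: circular v_c1 = √(μ/r₁) = 3463 m/s; transfer-periapsis v_p = √[μ(2/r₁ − 1/a_t)] = 4321 m/s.
Δv₁ = v_p − v_c1 = 858.7 m/s.
At r₂: circular v_c2 = √(μ/r₂) = 1846 m/s; transfer-apoapsis v_a = √[μ(2/r₂ − 1/a_t)] = 1228 m/s.
Δv₂ = v_c2 − v_a = 617.9 m/s.
Total Δv = Δv₁ + Δv₂ = 1477 m/s = 1.477 km/s.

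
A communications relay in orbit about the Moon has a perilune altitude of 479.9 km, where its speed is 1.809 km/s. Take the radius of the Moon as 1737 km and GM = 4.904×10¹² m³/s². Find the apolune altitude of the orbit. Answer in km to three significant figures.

apolune altitude ≈ 4560 km

r_p = 1737 + 479.9 = 2216.9 km = 2.217×10⁶ m.
Specific energy ε = v²/2 − μ/r = -5.759×10⁵ J/kg, so a = −μ/(2ε) = 4.258×10⁶ m.
The apsides satisfy r_p + r_a = 2a, so the apolune radius is 2a − r_p = 6.299×10⁶ m = 6299.1 km.
Apolune altitude = 6299.1 − 1737 = 4562.1 km.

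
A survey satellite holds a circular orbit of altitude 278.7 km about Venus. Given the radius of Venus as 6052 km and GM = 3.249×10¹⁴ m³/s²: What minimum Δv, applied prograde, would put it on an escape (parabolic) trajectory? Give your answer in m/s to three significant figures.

r = 6052 + 278.7 = 6330.7 km = 6.3307×10⁶ m.
Circular speed v_c = √(μ/r) = 7164 m/s.
Escape speed v_esc = √(2μ/r) = √2 × v_c = 10130 m/s.
Δv = v_esc − v_c = 2967 m/s.

Δv ≈ 2970 m/s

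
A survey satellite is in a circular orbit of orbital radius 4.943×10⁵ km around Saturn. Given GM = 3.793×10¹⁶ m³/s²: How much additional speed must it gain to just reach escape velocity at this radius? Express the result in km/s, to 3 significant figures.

r = 4.943×10⁵ km = 4.943×10⁸ m.
Circular speed v_c = √(μ/r) = 8760 m/s.
Escape speed v_esc = √(2μ/r) = √2 × v_c = 12390 m/s.
Δv = v_esc − v_c = 3628 m/s = 3.628 km/s.

Δv ≈ 3.63 km/s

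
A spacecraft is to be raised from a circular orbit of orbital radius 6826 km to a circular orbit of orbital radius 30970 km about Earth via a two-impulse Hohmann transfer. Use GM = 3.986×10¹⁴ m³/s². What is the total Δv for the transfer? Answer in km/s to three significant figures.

r₁ = 6826 km = 6.826×10⁶ m.
r₂ = 30970 km = 3.097×10⁷ m.
Transfer ellipse a_t = (r₁ + r₂)/2 = 1.890×10⁷ m.
At r₁: circular v_c1 = √(μ/r₁) = 7642 m/s; transfer-perigee v_p = √[μ(2/r₁ − 1/a_t)] = 9782 m/s.
Δv₁ = v_p − v_c1 = 2141 m/s.
At r₂: circular v_c2 = √(μ/r₂) = 3588 m/s; transfer-apogee v_a = √[μ(2/r₂ − 1/a_t)] = 2156 m/s.
Δv₂ = v_c2 − v_a = 1431 m/s.
Total Δv = Δv₁ + Δv₂ = 3572 m/s = 3.572 km/s.

Δv_total ≈ 3.57 km/s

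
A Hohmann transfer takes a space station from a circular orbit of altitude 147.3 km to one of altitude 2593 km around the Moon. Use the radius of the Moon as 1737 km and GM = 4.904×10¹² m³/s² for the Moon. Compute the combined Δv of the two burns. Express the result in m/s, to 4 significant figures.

r₁ = 1737 + 147.3 = 1884.3 km = 1.8843×10⁶ m.
r₂ = 1737 + 2593 = 4330.0 km = 4.3300×10⁶ m.
Transfer ellipse a_t = (r₁ + r₂)/2 = 3.107×10⁶ m.
At r₁: circular v_c1 = √(μ/r₁) = 1613 m/s; transfer-perilune v_p = √[μ(2/r₁ − 1/a_t)] = 1904 m/s.
Δv₁ = v_p − v_c1 = 291.2 m/s.
At r₂: circular v_c2 = √(μ/r₂) = 1064 m/s; transfer-apolune v_a = √[μ(2/r₂ − 1/a_t)] = 828.8 m/s.
Δv₂ = v_c2 − v_a = 235.5 m/s.
Total Δv = Δv₁ + Δv₂ = 526.6 m/s.

Δv_total ≈ 526.6 m/s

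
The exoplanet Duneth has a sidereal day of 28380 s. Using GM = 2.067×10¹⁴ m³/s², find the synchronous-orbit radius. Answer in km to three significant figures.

r_sync ≈ 16200 km

A synchronous orbit has period T, so by Kepler's third law a = (μT²/4π²)^(1/3).
μT²/4π² = 2.067×10¹⁴ × (2.838×10⁴)² / 39.48 = 4.217×10²¹ m³.
a = 1.616×10⁷ m = 16156 km.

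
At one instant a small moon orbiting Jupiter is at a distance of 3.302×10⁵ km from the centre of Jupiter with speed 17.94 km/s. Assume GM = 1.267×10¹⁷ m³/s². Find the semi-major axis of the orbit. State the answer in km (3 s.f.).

r = 3.302×10⁸ m.
Vis-viva rearranged: 1/a = 2/r − v²/μ = 6.057×10⁻⁹ − 2.540×10⁻⁹ = 3.517×10⁻⁹ m⁻¹.
a = 2.844×10⁸ m = 2.8435×10⁵ km.

a ≈ 2.84×10⁵ km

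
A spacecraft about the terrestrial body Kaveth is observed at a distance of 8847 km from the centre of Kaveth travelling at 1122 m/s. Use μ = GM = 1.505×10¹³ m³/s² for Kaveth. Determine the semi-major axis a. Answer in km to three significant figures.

a ≈ 7020 km

r = 8.847×10⁶ m.
Vis-viva rearranged: 1/a = 2/r − v²/μ = 2.261×10⁻⁷ − 8.365×10⁻⁸ = 1.424×10⁻⁷ m⁻¹.
a = 7.022×10⁶ m = 7021.6 km.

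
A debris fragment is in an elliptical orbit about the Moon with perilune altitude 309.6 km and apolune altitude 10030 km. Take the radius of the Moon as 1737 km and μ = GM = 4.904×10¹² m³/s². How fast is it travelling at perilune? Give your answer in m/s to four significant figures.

v ≈ 2020 m/s

r_p = 1737 + 309.6 = 2046.6 km = 2.0466×10⁶ m.
r_a = 1737 + 10030 = 11767 km = 1.1767×10⁷ m.
Semi-major axis a = (r_p + r_a)/2 = 6906.8 km = 6.907×10⁶ m.
Vis-viva: v² = μ(2/r − 1/a) = 4.904×10¹² × (9.772×10⁻⁷ − 1.448×10⁻⁷) = 4.082×10⁶ m²/s².
v = 2020 m/s.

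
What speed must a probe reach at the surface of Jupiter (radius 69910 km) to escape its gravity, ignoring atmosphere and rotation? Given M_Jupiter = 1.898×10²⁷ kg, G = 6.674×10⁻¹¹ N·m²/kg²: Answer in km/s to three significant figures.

μ = GM = 6.674×10⁻¹¹ × 1.898×10²⁷ = 1.267×10¹⁷ m³/s².
r = R = 6.991×10⁷ m.
Escape speed v_esc = √(2μ/r) = √(2 × 1.267×10¹⁷ / 6.991×10⁷) = √(3.624×10⁹) = 60200 m/s.
= 60.20 km/s.

v_esc ≈ 60.2 km/s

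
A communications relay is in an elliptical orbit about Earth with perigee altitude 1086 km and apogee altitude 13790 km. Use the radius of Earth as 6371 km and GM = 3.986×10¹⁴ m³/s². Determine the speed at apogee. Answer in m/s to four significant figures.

v ≈ 3267 m/s

r_p = 6371 + 1086 = 7457.0 km = 7.4570×10⁶ m.
r_a = 6371 + 13790 = 20161 km = 2.0161×10⁷ m.
Semi-major axis a = (r_p + r_a)/2 = 13809 km = 1.381×10⁷ m.
Vis-viva: v² = μ(2/r − 1/a) = 3.986×10¹⁴ × (9.920×10⁻⁸ − 7.242×10⁻⁸) = 1.068×10⁷ m²/s².
v = 3267 m/s.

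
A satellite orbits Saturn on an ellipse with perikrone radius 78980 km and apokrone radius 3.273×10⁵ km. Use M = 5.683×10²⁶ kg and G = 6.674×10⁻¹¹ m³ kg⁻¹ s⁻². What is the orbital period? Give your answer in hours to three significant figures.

μ = GM = 6.674×10⁻¹¹ × 5.683×10²⁶ = 3.793×10¹⁶ m³/s².
Semi-major axis a = (r_p + r_a)/2 = (78980 + 3.2730×10⁵)/2 = 2.0314×10⁵ km = 2.031×10⁸ m.
By Kepler's third law T = 2π√(a³/μ) = 2π × 1.487×10⁴ = 9.341×10⁴ s.
= 25.95 hours.

T ≈ 25.9 hours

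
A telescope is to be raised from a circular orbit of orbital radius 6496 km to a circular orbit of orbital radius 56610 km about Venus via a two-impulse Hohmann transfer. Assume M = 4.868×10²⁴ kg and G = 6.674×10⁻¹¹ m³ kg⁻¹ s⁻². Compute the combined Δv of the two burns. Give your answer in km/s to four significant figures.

μ = GM = 6.674×10⁻¹¹ × 4.868×10²⁴ = 3.249×10¹⁴ m³/s².
r₁ = 6496 km = 6.496×10⁶ m.
r₂ = 56610 km = 5.661×10⁷ m.
Transfer ellipse a_t = (r₁ + r₂)/2 = 3.155×10⁷ m.
At r₁: circular v_c1 = √(μ/r₁) = 7072 m/s; transfer-periapsis v_p = √[μ(2/r₁ − 1/a_t)] = 9473 m/s.
Δv₁ = v_p − v_c1 = 2401 m/s.
At r₂: circular v_c2 = √(μ/r₂) = 2396 m/s; transfer-apoapsis v_a = √[μ(2/r₂ − 1/a_t)] = 1087 m/s.
Δv₂ = v_c2 − v_a = 1309 m/s.
Total Δv = Δv₁ + Δv₂ = 3709 m/s = 3.709 km/s.

Δv_total ≈ 3.709 km/s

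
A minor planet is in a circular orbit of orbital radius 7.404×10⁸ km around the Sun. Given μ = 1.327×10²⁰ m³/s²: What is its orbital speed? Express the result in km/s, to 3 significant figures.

v ≈ 13.4 km/s

r = 7.404×10⁸ km = 7.404×10¹¹ m.
For a circular orbit v = √(μ/r) = √(1.327×10²⁰ / 7.404×10¹¹) = √(1.792×10⁸) = 13390 m/s.
That is 13.39 km/s.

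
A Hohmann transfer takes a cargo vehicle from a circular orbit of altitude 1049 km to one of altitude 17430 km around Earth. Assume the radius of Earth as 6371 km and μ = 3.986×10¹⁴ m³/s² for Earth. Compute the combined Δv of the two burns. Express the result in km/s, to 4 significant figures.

Δv_total ≈ 2.992 km/s

r₁ = 6371 + 1049 = 7420.0 km = 7.4200×10⁶ m.
r₂ = 6371 + 17430 = 23801 km = 2.3801×10⁷ m.
Transfer ellipse a_t = (r₁ + r₂)/2 = 1.561×10⁷ m.
At r₁: circular v_c1 = √(μ/r₁) = 7329 m/s; transfer-perigee v_p = √[μ(2/r₁ − 1/a_t)] = 9050 m/s.
Δv₁ = v_p − v_c1 = 1721 m/s.
At r₂: circular v_c2 = √(μ/r₂) = 4092 m/s; transfer-apogee v_a = √[μ(2/r₂ − 1/a_t)] = 2821 m/s.
Δv₂ = v_c2 − v_a = 1271 m/s.
Total Δv = Δv₁ + Δv₂ = 2992 m/s = 2.992 km/s.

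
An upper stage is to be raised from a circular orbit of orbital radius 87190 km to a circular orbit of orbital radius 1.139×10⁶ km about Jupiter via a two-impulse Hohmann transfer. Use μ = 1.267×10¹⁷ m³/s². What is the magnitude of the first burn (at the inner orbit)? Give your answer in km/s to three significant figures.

Δv ≈ 13.8 km/s

r₁ = 87190 km = 8.719×10⁷ m.
r₂ = 1.139×10⁶ km = 1.139×10⁹ m.
Transfer ellipse a_t = (r₁ + r₂)/2 = 6.131×10⁸ m.
At r₁: circular v_c1 = √(μ/r₁) = 38120 m/s; transfer-perijove v_p = √[μ(2/r₁ − 1/a_t)] = 51960 m/s.
Δv₁ = v_p − v_c1 = 13840 m/s.
= 13.84 km/s.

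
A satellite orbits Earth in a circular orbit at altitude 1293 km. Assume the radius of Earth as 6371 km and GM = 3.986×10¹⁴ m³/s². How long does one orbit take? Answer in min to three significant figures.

T ≈ 111 min

r = 6371 + 1293 = 7664.0 km = 7.6640×10⁶ m.
Kepler's third law: T = 2π√(r³/μ) = 2π√((7.664×10⁶)³ / 3.986×10¹⁴).
r³/μ = 1.129×10⁶ s², so T = 2π × 1.063×10³ = 6.677×10³ s.
Converting: 6.677×10³ s ÷ 60.00 = 111.3 min.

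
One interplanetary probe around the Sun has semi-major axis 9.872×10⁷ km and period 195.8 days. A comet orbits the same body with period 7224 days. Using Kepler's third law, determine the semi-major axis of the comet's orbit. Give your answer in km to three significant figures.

a₂ ≈ 1.09×10⁹ km

Kepler's third law: a³ ∝ T², so a₂ = a₁ (T₂/T₁)^(2/3).
T₂/T₁ = 36.89, (T₂/T₁)^(2/3) = 11.08.
a₂ = 9.872×10⁷ × 11.08 = 1.094×10⁹ km.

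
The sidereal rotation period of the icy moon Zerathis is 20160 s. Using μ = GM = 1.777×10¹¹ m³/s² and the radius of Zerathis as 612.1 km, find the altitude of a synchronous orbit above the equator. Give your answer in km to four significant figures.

A synchronous orbit has period T, so by Kepler's third law a = (μT²/4π²)^(1/3).
μT²/4π² = 1.777×10¹¹ × (2.016×10⁴)² / 39.48 = 1.829×10¹⁸ m³.
a = 1.223×10⁶ m = 1223.0 km.
Altitude h = a − R = 1223.0 − 612.1 = 610.93 km.

h_sync ≈ 610.9 km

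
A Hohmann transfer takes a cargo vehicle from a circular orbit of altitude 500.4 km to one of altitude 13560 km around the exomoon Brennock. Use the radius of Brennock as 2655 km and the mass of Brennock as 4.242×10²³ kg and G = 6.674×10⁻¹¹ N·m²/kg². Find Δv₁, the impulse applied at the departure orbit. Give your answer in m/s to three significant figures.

Δv ≈ 880 m/s

μ = GM = 6.674×10⁻¹¹ × 4.242×10²³ = 2.831×10¹³ m³/s².
r₁ = 2655 + 500.4 = 3155.4 km = 3.1554×10⁶ m.
r₂ = 2655 + 13560 = 16215 km = 1.6215×10⁷ m.
Transfer ellipse a_t = (r₁ + r₂)/2 = 9.685×10⁶ m.
At r₁: circular v_c1 = √(μ/r₁) = 2995 m/s; transfer-periapsis v_p = √[μ(2/r₁ − 1/a_t)] = 3876 m/s.
Δv₁ = v_p − v_c1 = 880.4 m/s.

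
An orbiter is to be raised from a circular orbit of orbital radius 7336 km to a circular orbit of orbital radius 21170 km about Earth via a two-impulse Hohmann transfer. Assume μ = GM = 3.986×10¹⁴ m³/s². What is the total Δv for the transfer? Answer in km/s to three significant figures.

Δv_total ≈ 2.84 km/s

r₁ = 7336 km = 7.336×10⁶ m.
r₂ = 21170 km = 2.117×10⁷ m.
Transfer ellipse a_t = (r₁ + r₂)/2 = 1.425×10⁷ m.
At r₁: circular v_c1 = √(μ/r₁) = 7371 m/s; transfer-perigee v_p = √[μ(2/r₁ − 1/a_t)] = 8984 m/s.
Δv₁ = v_p − v_c1 = 1612 m/s.
At r₂: circular v_c2 = √(μ/r₂) = 4339 m/s; transfer-apogee v_a = √[μ(2/r₂ − 1/a_t)] = 3113 m/s.
Δv₂ = v_c2 − v_a = 1226 m/s.
Total Δv = Δv₁ + Δv₂ = 2838 m/s = 2.838 km/s.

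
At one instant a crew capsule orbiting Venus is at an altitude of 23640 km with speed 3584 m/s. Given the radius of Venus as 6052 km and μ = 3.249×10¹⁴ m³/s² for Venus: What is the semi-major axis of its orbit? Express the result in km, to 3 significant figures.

r = 6052 + 23640 = 29692 km = 2.969×10⁷ m.
Vis-viva rearranged: 1/a = 2/r − v²/μ = 6.736×10⁻⁸ − 3.954×10⁻⁸ = 2.782×10⁻⁸ m⁻¹.
a = 3.594×10⁷ m = 35942 km.

a ≈ 35900 km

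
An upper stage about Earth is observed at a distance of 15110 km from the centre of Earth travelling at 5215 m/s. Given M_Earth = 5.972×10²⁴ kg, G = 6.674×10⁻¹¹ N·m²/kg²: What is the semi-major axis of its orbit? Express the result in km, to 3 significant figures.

a ≈ 15600 km

μ = GM = 6.674×10⁻¹¹ × 5.972×10²⁴ = 3.986×10¹⁴ m³/s².
r = 1.511×10⁷ m.
Vis-viva rearranged: 1/a = 2/r − v²/μ = 1.324×10⁻⁷ − 6.823×10⁻⁸ = 6.413×10⁻⁸ m⁻¹.
a = 1.559×10⁷ m = 15594 km.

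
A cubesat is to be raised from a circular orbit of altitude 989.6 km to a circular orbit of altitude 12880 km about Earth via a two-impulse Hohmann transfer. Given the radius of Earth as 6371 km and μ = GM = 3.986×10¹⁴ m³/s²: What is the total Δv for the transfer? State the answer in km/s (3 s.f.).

Δv_total ≈ 2.66 km/s

r₁ = 6371 + 989.6 = 7360.6 km = 7.3606×10⁶ m.
r₂ = 6371 + 12880 = 19251 km = 1.9251×10⁷ m.
Transfer ellipse a_t = (r₁ + r₂)/2 = 1.331×10⁷ m.
At r₁: circular v_c1 = √(μ/r₁) = 7359 m/s; transfer-perigee v_p = √[μ(2/r₁ − 1/a_t)] = 8852 m/s.
Δv₁ = v_p − v_c1 = 1493 m/s.
At r₂: circular v_c2 = √(μ/r₂) = 4550 m/s; transfer-apogee v_a = √[μ(2/r₂ − 1/a_t)] = 3384 m/s.
Δv₂ = v_c2 − v_a = 1166 m/s.
Total Δv = Δv₁ + Δv₂ = 2659 m/s = 2.659 km/s.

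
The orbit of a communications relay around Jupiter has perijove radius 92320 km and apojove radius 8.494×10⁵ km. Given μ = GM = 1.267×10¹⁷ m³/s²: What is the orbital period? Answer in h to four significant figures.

T ≈ 50.10 h

Semi-major axis a = (r_p + r_a)/2 = (92320 + 8.4940×10⁵)/2 = 4.7086×10⁵ km = 4.709×10⁸ m.
By Kepler's third law T = 2π√(a³/μ) = 2π × 2.870×10⁴ = 1.804×10⁵ s.
= 50.10 h.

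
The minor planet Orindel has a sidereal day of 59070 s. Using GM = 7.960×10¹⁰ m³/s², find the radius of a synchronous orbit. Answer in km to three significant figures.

A synchronous orbit has period T, so by Kepler's third law a = (μT²/4π²)^(1/3).
μT²/4π² = 7.960×10¹⁰ × (5.907×10⁴)² / 39.48 = 7.035×10¹⁸ m³.
a = 1.916×10⁶ m = 1916.1 km.

r_sync ≈ 1920 km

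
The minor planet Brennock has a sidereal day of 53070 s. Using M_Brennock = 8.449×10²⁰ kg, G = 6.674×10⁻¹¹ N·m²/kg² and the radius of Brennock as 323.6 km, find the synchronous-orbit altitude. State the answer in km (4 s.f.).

μ = GM = 6.674×10⁻¹¹ × 8.449×10²⁰ = 5.639×10¹⁰ m³/s².
A synchronous orbit has period T, so by Kepler's third law a = (μT²/4π²)^(1/3).
μT²/4π² = 5.639×10¹⁰ × (5.307×10⁴)² / 39.48 = 4.023×10¹⁸ m³.
a = 1.590×10⁶ m = 1590.4 km.
Altitude h = a − R = 1590.4 − 323.6 = 1266.8 km.

h_sync ≈ 1267 km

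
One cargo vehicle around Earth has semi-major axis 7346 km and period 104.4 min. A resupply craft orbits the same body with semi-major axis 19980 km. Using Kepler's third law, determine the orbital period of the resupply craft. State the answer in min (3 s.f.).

T₂ ≈ 468 min

Kepler's third law: T² ∝ a³, so T₂ = T₁ (a₂/a₁)^(3/2).
a₂/a₁ = 2.720, (a₂/a₁)^(3/2) = 4.486.
T₂ = 104.4 × 4.486 = 468.3 min.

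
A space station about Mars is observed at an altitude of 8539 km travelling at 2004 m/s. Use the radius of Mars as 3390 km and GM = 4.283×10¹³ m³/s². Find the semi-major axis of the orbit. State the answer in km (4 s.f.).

a ≈ 13530 km

r = 3390 + 8539 = 11929 km = 1.193×10⁷ m.
Vis-viva rearranged: 1/a = 2/r − v²/μ = 1.677×10⁻⁷ − 9.377×10⁻⁸ = 7.389×10⁻⁸ m⁻¹.
a = 1.353×10⁷ m = 13533 km.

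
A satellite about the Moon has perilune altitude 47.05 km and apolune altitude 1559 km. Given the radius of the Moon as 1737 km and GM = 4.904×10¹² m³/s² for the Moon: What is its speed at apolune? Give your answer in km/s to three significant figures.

r_p = 1737 + 47.05 = 1784.0 km = 1.7840×10⁶ m.
r_a = 1737 + 1559 = 3296.0 km = 3.2960×10⁶ m.
Semi-major axis a = (r_p + r_a)/2 = 2540.0 km = 2.540×10⁶ m.
Vis-viva: v² = μ(2/r − 1/a) = 4.904×10¹² × (6.068×10⁻⁷ − 3.937×10⁻⁷) = 1.045×10⁶ m²/s².
v = 1022 m/s = 1.022 km/s.

v ≈ 1.02 km/s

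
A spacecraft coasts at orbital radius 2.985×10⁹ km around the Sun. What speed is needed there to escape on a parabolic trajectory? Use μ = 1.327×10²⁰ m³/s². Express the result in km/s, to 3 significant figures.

v_esc ≈ 9.43 km/s

r = 2.985×10⁹ km = 2.985×10¹² m.
Escape speed v_esc = √(2μ/r) = √(2 × 1.327×10²⁰ / 2.985×10¹²) = √(8.891×10⁷) = 9429 m/s.
= 9.429 km/s.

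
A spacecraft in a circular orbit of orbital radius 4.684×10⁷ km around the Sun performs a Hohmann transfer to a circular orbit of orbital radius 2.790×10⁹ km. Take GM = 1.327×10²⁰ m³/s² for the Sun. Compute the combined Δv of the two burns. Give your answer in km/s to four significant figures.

r₁ = 4.684×10⁷ km = 4.684×10¹⁰ m.
r₂ = 2.790×10⁹ km = 2.790×10¹² m.
Transfer ellipse a_t = (r₁ + r₂)/2 = 1.418×10¹² m.
At r₁: circular v_c1 = √(μ/r₁) = 53230 m/s; transfer-perihelion v_p = √[μ(2/r₁ − 1/a_t)] = 74650 m/s.
Δv₁ = v_p − v_c1 = 21420 m/s.
At r₂: circular v_c2 = √(μ/r₂) = 6897 m/s; transfer-aphelion v_a = √[μ(2/r₂ − 1/a_t)] = 1253 m/s.
Δv₂ = v_c2 − v_a = 5643 m/s.
Total Δv = Δv₁ + Δv₂ = 27070 m/s = 27.07 km/s.

Δv_total ≈ 27.07 km/s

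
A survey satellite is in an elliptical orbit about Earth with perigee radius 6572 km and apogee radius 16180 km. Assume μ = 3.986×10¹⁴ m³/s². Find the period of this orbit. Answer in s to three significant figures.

T ≈ 12100 s

Semi-major axis a = (r_p + r_a)/2 = (6572.0 + 16180)/2 = 11376 km = 1.138×10⁷ m.
By Kepler's third law T = 2π√(a³/μ) = 2π × 1.922×10³ = 1.208×10⁴ s.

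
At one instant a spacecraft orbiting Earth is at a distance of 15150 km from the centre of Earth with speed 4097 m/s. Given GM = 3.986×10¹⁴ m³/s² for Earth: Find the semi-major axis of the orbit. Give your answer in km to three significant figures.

a ≈ 11100 km

r = 1.515×10⁷ m.
Vis-viva rearranged: 1/a = 2/r − v²/μ = 1.320×10⁻⁷ − 4.211×10⁻⁸ = 8.990×10⁻⁸ m⁻¹.
a = 1.112×10⁷ m = 11123 km.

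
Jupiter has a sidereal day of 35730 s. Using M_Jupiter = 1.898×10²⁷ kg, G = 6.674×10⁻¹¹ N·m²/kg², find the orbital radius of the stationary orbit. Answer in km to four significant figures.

μ = GM = 6.674×10⁻¹¹ × 1.898×10²⁷ = 1.267×10¹⁷ m³/s².
A synchronous orbit has period T, so by Kepler's third law a = (μT²/4π²)^(1/3).
μT²/4π² = 1.267×10¹⁷ × (3.573×10⁴)² / 39.48 = 4.096×10²⁴ m³.
a = 1.600×10⁸ m = 1.6000×10⁵ km.

r_sync ≈ 1.600×10⁵ km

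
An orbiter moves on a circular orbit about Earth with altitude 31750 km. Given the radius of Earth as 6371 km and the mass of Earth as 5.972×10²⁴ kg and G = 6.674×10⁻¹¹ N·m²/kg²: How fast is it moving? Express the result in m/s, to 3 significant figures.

μ = GM = 6.674×10⁻¹¹ × 5.972×10²⁴ = 3.986×10¹⁴ m³/s².
r = 6371 + 31750 = 38121 km = 3.8121×10⁷ m.
For a circular orbit v = √(μ/r) = √(3.986×10¹⁴ / 3.812×10⁷) = √(1.046×10⁷) = 3233 m/s.

v ≈ 3230 m/s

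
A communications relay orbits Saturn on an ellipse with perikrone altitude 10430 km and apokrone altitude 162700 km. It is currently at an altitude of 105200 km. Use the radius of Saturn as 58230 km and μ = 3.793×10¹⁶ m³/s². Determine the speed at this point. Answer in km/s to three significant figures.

r_p = 58230 + 10430 = 68660 km = 6.8660×10⁷ m.
r_a = 58230 + 162700 = 220930 km = 2.2093×10⁸ m.
r = 58230 + 105200 = 1.6343×10⁵ km = 1.634×10⁸ m.
Semi-major axis a = (r_p + r_a)/2 = 1.4480×10⁵ km = 1.448×10⁸ m.
Vis-viva: v² = μ(2/r − 1/a) = 3.793×10¹⁶ × (1.224×10⁻⁸ − 6.906×10⁻⁹) = 2.022×10⁸ m²/s².
v = 14220 m/s = 14.22 km/s.

v ≈ 14.2 km/s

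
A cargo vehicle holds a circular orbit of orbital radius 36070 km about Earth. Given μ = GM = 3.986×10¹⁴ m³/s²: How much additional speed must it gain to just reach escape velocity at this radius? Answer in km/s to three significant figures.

Δv ≈ 1.38 km/s

r = 36070 km = 3.607×10⁷ m.
Circular speed v_c = √(μ/r) = 3324 m/s.
Escape speed v_esc = √(2μ/r) = √2 × v_c = 4701 m/s.
Δv = v_esc − v_c = 1377 m/s = 1.377 km/s.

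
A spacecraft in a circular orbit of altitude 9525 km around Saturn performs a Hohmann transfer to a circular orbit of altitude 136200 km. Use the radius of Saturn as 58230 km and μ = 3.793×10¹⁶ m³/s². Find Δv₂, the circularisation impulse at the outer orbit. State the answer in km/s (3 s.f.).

r₁ = 58230 + 9525 = 67755 km = 6.7755×10⁷ m.
r₂ = 58230 + 136200 = 194430 km = 1.9443×10⁸ m.
Transfer ellipse a_t = (r₁ + r₂)/2 = 1.311×10⁸ m.
At r₁: circular v_c1 = √(μ/r₁) = 23660 m/s; transfer-perikrone v_p = √[μ(2/r₁ − 1/a_t)] = 28810 m/s.
At r₂: circular v_c2 = √(μ/r₂) = 13970 m/s; transfer-apokrone v_a = √[μ(2/r₂ − 1/a_t)] = 10040 m/s.
Δv₂ = v_c2 − v_a = 3926 m/s.
= 3.926 km/s.

Δv ≈ 3.93 km/s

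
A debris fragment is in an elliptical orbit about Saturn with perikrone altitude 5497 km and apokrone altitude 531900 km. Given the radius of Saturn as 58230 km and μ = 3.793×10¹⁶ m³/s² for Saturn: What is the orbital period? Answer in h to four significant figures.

r_p = 58230 + 5497 = 63727 km = 6.3727×10⁷ m.
r_a = 58230 + 531900 = 590130 km = 5.9013×10⁸ m.
Semi-major axis a = (r_p + r_a)/2 = (63727 + 5.9013×10⁵)/2 = 3.2693×10⁵ km = 3.269×10⁸ m.
By Kepler's third law T = 2π√(a³/μ) = 2π × 3.035×10⁴ = 1.907×10⁵ s.
= 52.97 h.

T ≈ 52.97 h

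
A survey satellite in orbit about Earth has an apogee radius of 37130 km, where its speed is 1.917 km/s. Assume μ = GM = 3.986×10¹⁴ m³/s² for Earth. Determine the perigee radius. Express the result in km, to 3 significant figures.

perigee radius ≈ 7670 km

r_a = 3.713×10⁷ m.
Specific energy ε = v²/2 − μ/r = -8.898×10⁶ J/kg, so a = −μ/(2ε) = 2.240×10⁷ m.
The apsides satisfy r_p + r_a = 2a, so the perigee radius is 2a − r_a = 7.668×10⁶ m = 7667.5 km.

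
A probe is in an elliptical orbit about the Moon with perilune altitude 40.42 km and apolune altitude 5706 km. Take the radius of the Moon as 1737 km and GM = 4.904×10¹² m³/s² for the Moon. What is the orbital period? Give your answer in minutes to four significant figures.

r_p = 1737 + 40.42 = 1777.4 km = 1.7774×10⁶ m.
r_a = 1737 + 5706 = 7443.0 km = 7.4430×10⁶ m.
Semi-major axis a = (r_p + r_a)/2 = (1777.4 + 7443.0)/2 = 4610.2 km = 4.610×10⁶ m.
By Kepler's third law T = 2π√(a³/μ) = 2π × 4.470×10³ = 2.809×10⁴ s.
= 468.1 minutes.

T ≈ 468.1 minutes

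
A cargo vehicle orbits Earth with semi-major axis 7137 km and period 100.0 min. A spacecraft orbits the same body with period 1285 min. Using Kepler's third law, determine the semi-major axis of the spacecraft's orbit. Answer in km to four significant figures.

a₂ ≈ 39150 km

Kepler's third law: a³ ∝ T², so a₂ = a₁ (T₂/T₁)^(2/3).
T₂/T₁ = 12.85, (T₂/T₁)^(2/3) = 5.486.
a₂ = 7137 × 5.486 = 39150 km.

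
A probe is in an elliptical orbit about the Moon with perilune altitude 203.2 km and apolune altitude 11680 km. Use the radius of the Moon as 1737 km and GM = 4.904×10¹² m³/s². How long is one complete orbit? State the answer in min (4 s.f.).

r_p = 1737 + 203.2 = 1940.2 km = 1.9402×10⁶ m.
r_a = 1737 + 11680 = 13417 km = 1.3417×10⁷ m.
Semi-major axis a = (r_p + r_a)/2 = (1940.2 + 13417)/2 = 7678.6 km = 7.679×10⁶ m.
By Kepler's third law T = 2π√(a³/μ) = 2π × 9.608×10³ = 6.037×10⁴ s.
= 1006 min.

T ≈ 1006 min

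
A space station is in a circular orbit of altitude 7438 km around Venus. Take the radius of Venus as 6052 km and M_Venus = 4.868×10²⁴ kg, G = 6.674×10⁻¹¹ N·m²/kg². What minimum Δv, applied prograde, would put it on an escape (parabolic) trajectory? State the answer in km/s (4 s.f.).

μ = GM = 6.674×10⁻¹¹ × 4.868×10²⁴ = 3.249×10¹⁴ m³/s².
r = 6052 + 7438 = 13490 km = 1.3490×10⁷ m.
Circular speed v_c = √(μ/r) = 4908 m/s.
Escape speed v_esc = √(2μ/r) = √2 × v_c = 6940 m/s.
Δv = v_esc − v_c = 2033 m/s = 2.033 km/s.

Δv ≈ 2.033 km/s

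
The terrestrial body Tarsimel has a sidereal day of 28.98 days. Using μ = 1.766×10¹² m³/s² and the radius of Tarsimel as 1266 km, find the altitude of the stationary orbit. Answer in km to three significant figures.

T = 28.98 days = 2.504×10⁶ s.
A synchronous orbit has period T, so by Kepler's third law a = (μT²/4π²)^(1/3).
μT²/4π² = 1.766×10¹² × (2.504×10⁶)² / 39.48 = 2.804×10²³ m³.
a = 6.546×10⁷ m = 65456 km.
Altitude h = a − R = 65456 − 1266 = 64190 km.

h_sync ≈ 64200 km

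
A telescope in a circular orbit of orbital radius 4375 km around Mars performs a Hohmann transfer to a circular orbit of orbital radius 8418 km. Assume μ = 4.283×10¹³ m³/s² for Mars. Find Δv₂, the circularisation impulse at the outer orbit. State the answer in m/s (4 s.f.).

r₁ = 4375 km = 4.375×10⁶ m.
r₂ = 8418 km = 8.418×10⁶ m.
Transfer ellipse a_t = (r₁ + r₂)/2 = 6.396×10⁶ m.
At r₁: circular v_c1 = √(μ/r₁) = 3129 m/s; transfer-periapsis v_p = √[μ(2/r₁ − 1/a_t)] = 3589 m/s.
At r₂: circular v_c2 = √(μ/r₂) = 2256 m/s; transfer-apoapsis v_a = √[μ(2/r₂ − 1/a_t)] = 1865 m/s.
Δv₂ = v_c2 − v_a = 390.2 m/s.

Δv ≈ 390.2 m/s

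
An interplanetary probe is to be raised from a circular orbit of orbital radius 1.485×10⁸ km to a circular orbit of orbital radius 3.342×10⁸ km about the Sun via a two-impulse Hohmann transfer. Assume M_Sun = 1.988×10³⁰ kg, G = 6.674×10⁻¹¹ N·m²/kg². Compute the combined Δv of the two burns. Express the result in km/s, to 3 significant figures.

μ = GM = 6.674×10⁻¹¹ × 1.988×10³⁰ = 1.327×10²⁰ m³/s².
r₁ = 1.485×10⁸ km = 1.485×10¹¹ m.
r₂ = 3.342×10⁸ km = 3.342×10¹¹ m.
Transfer ellipse a_t = (r₁ + r₂)/2 = 2.414×10¹¹ m.
At r₁: circular v_c1 = √(μ/r₁) = 29890 m/s; transfer-perihelion v_p = √[μ(2/r₁ − 1/a_t)] = 35170 m/s.
Δv₁ = v_p − v_c1 = 5283 m/s.
At r₂: circular v_c2 = √(μ/r₂) = 19920 m/s; transfer-aphelion v_a = √[μ(2/r₂ − 1/a_t)] = 15630 m/s.
Δv₂ = v_c2 − v_a = 4296 m/s.
Total Δv = Δv₁ + Δv₂ = 9579 m/s = 9.579 km/s.

Δv_total ≈ 9.58 km/s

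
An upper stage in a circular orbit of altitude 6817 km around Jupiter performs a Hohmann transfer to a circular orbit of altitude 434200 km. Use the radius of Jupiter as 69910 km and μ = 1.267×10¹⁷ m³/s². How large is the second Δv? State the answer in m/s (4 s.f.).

r₁ = 69910 + 6817 = 76727 km = 7.6727×10⁷ m.
r₂ = 69910 + 434200 = 504110 km = 5.0411×10⁸ m.
Transfer ellipse a_t = (r₁ + r₂)/2 = 2.904×10⁸ m.
At r₁: circular v_c1 = √(μ/r₁) = 40640 m/s; transfer-perijove v_p = √[μ(2/r₁ − 1/a_t)] = 53540 m/s.
At r₂: circular v_c2 = √(μ/r₂) = 15850 m/s; transfer-apojove v_a = √[μ(2/r₂ − 1/a_t)] = 8149 m/s.
Δv₂ = v_c2 − v_a = 7705 m/s.

Δv ≈ 7705 m/s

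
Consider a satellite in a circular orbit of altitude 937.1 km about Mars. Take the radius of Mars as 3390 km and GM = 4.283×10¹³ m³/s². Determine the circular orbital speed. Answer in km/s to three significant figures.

v ≈ 3.15 km/s

r = 3390 + 937.1 = 4327.1 km = 4.3271×10⁶ m.
For a circular orbit v = √(μ/r) = √(4.283×10¹³ / 4.327×10⁶) = √(9.898×10⁶) = 3146 m/s.
That is 3.146 km/s.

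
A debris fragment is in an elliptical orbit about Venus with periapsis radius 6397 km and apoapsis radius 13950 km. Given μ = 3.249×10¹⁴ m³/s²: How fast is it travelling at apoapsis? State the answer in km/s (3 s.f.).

v ≈ 3.83 km/s

Semi-major axis a = (r_p + r_a)/2 = 10174 km = 1.017×10⁷ m.
Vis-viva: v² = μ(2/r − 1/a) = 3.249×10¹⁴ × (1.434×10⁻⁷ − 9.829×10⁻⁸) = 1.464×10⁷ m²/s².
v = 3827 m/s = 3.827 km/s.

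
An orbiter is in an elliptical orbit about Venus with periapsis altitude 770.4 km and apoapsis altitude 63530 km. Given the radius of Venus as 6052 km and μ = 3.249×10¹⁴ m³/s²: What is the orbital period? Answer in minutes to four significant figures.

T ≈ 1372 minutes

r_p = 6052 + 770.4 = 6822.4 km = 6.8224×10⁶ m.
r_a = 6052 + 63530 = 69582 km = 6.9582×10⁷ m.
Semi-major axis a = (r_p + r_a)/2 = (6822.4 + 69582)/2 = 38202 km = 3.820×10⁷ m.
By Kepler's third law T = 2π√(a³/μ) = 2π × 1.310×10⁴ = 8.231×10⁴ s.
= 1372 minutes.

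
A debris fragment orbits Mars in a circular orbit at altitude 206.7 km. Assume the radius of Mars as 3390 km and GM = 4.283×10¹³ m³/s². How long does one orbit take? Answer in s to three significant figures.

r = 3390 + 206.7 = 3596.7 km = 3.5967×10⁶ m.
Kepler's third law: T = 2π√(r³/μ) = 2π√((3.597×10⁶)³ / 4.283×10¹³).
r³/μ = 1.086×10⁶ s², so T = 2π × 1.042×10³ = 6.549×10³ s.

T ≈ 6550 s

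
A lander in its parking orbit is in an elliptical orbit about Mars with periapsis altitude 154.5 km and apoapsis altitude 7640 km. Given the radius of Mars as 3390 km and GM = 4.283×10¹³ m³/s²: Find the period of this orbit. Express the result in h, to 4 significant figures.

r_p = 3390 + 154.5 = 3544.5 km = 3.5445×10⁶ m.
r_a = 3390 + 7640 = 11030 km = 1.1030×10⁷ m.
Semi-major axis a = (r_p + r_a)/2 = (3544.5 + 11030)/2 = 7287.2 km = 7.287×10⁶ m.
By Kepler's third law T = 2π√(a³/μ) = 2π × 3.006×10³ = 1.889×10⁴ s.
= 5.246 h.

T ≈ 5.246 h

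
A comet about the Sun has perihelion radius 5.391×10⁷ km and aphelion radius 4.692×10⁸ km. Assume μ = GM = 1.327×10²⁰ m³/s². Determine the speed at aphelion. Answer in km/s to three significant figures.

v ≈ 7.64 km/s

Semi-major axis a = (r_p + r_a)/2 = 2.6156×10⁸ km = 2.616×10¹¹ m.
Vis-viva: v² = μ(2/r − 1/a) = 1.327×10²⁰ × (4.263×10⁻¹² − 3.823×10⁻¹²) = 5.829×10⁷ m²/s².
v = 7635 m/s = 7.635 km/s.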